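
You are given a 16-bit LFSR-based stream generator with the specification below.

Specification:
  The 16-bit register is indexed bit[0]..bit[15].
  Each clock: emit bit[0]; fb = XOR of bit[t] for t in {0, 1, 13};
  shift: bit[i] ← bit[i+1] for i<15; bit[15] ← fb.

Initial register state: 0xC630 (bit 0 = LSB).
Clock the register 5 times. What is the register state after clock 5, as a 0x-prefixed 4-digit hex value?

reg_0 = 0xC630
clock 1: out=0, reg = 0x6318
clock 2: out=0, reg = 0xB18C
clock 3: out=0, reg = 0xD8C6
clock 4: out=0, reg = 0xEC63
clock 5: out=1, reg = 0xF631

0xF631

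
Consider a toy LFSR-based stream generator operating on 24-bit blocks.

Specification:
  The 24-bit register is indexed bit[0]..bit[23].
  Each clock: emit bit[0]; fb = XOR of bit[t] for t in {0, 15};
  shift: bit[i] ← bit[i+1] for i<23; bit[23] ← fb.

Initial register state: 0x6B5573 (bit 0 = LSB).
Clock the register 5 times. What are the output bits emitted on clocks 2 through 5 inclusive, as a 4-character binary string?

reg_0 = 0x6B5573
clock 1: out=1, reg = 0xB5AAB9
clock 2: out=1, reg = 0x5AD55C
clock 3: out=0, reg = 0xAD6AAE
clock 4: out=0, reg = 0x56B557
clock 5: out=1, reg = 0x2B5AAB

1001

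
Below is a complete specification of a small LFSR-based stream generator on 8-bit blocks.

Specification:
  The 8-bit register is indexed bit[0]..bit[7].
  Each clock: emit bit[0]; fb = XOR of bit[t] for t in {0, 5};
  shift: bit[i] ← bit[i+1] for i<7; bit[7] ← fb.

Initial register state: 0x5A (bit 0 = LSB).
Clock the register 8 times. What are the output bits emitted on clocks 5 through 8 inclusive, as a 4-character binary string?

1010

reg_0 = 0x5A
clock 1: out=0, reg = 0x2D
clock 2: out=1, reg = 0x16
clock 3: out=0, reg = 0x0B
clock 4: out=1, reg = 0x85
clock 5: out=1, reg = 0xC2
clock 6: out=0, reg = 0x61
clock 7: out=1, reg = 0x30
clock 8: out=0, reg = 0x98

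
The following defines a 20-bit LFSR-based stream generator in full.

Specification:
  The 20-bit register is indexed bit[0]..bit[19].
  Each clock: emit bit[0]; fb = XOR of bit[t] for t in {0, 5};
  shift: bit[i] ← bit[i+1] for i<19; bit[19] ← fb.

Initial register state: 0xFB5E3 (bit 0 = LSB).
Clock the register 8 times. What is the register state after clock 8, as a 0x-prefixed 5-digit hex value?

0x4CFB5

reg_0 = 0xFB5E3
clock 1: out=1, reg = 0x7DAF1
clock 2: out=1, reg = 0x3ED78
clock 3: out=0, reg = 0x9F6BC
clock 4: out=0, reg = 0xCFB5E
clock 5: out=0, reg = 0x67DAF
clock 6: out=1, reg = 0x33ED7
clock 7: out=1, reg = 0x99F6B
clock 8: out=1, reg = 0x4CFB5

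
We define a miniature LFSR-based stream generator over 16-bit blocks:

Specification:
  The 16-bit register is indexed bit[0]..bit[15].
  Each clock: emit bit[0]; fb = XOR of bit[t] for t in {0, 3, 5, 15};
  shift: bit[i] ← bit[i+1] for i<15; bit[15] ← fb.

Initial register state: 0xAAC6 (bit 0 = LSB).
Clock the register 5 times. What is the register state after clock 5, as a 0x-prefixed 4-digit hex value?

reg_0 = 0xAAC6
clock 1: out=0, reg = 0xD563
clock 2: out=1, reg = 0xEAB1
clock 3: out=1, reg = 0xF558
clock 4: out=0, reg = 0x7AAC
clock 5: out=0, reg = 0x3D56

0x3D56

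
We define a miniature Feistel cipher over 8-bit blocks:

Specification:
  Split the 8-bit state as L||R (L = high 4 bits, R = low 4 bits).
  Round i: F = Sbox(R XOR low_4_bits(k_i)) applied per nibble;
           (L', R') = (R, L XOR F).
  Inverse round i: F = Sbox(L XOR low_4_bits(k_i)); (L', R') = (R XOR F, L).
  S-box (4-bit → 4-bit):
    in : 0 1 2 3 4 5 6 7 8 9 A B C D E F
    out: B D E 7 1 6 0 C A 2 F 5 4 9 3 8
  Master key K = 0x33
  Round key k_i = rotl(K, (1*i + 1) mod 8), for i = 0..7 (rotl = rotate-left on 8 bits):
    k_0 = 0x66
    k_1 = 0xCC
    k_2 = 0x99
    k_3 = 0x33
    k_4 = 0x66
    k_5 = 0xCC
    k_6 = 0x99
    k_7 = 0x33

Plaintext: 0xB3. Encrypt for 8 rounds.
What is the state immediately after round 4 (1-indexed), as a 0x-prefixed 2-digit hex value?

0x10

s_0 = plaintext = 0xB3
s_1 = Round(s_0, k_0) = 0x3D
s_2 = Round(s_1, k_1) = 0xDE
s_3 = Round(s_2, k_2) = 0xE1
s_4 = Round(s_3, k_3) = 0x10
s_5 = Round(s_4, k_4) = 0x01
s_6 = Round(s_5, k_5) = 0x19
s_7 = Round(s_6, k_6) = 0x9A
s_8 = Round(s_7, k_7) = 0xAB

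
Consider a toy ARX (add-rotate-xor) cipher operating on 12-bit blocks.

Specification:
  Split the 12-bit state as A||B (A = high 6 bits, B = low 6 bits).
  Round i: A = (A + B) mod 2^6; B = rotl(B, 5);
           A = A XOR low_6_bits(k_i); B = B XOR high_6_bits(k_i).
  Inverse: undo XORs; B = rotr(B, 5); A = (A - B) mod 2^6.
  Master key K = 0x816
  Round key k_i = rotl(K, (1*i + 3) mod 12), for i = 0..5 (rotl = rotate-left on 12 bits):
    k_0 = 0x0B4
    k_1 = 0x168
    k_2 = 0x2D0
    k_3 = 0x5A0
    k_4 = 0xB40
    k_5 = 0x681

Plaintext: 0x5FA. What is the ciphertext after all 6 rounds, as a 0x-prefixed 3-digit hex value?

s_0 = plaintext = 0x5FA
s_1 = Round(s_0, k_0) = 0x95F
s_2 = Round(s_1, k_1) = 0xB2A
s_3 = Round(s_2, k_2) = 0x19E
s_4 = Round(s_3, k_3) = 0x119
s_5 = Round(s_4, k_4) = 0x741
s_6 = Round(s_5, k_5) = 0x7FA

0x7FA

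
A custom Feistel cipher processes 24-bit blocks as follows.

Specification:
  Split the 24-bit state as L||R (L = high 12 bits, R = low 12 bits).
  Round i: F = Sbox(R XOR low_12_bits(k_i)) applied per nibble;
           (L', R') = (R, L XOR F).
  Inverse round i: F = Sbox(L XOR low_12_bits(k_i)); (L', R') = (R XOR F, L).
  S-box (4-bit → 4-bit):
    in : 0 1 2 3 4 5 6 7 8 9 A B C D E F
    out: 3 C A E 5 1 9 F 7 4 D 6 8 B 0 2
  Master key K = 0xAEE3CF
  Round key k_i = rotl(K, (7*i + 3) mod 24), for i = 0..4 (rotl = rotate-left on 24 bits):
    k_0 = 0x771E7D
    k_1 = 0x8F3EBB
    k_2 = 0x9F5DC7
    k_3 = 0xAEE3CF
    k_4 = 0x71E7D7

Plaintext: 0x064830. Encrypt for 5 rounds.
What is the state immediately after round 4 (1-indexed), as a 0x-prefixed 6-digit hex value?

s_0 = plaintext = 0x064830
s_1 = Round(s_0, k_0) = 0x83093F
s_2 = Round(s_1, k_1) = 0x93F745
s_3 = Round(s_2, k_2) = 0x745445
s_4 = Round(s_3, k_3) = 0x445838
s_5 = Round(s_4, k_4) = 0x838647

0x445838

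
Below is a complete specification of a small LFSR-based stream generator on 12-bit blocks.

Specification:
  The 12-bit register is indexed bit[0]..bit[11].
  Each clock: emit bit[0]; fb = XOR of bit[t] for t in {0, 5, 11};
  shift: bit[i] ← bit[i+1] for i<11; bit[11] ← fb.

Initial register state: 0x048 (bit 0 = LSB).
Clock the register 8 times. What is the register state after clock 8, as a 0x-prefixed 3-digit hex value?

0xC60

reg_0 = 0x048
clock 1: out=0, reg = 0x024
clock 2: out=0, reg = 0x812
clock 3: out=0, reg = 0xC09
clock 4: out=1, reg = 0x604
clock 5: out=0, reg = 0x302
clock 6: out=0, reg = 0x181
clock 7: out=1, reg = 0x8C0
clock 8: out=0, reg = 0xC60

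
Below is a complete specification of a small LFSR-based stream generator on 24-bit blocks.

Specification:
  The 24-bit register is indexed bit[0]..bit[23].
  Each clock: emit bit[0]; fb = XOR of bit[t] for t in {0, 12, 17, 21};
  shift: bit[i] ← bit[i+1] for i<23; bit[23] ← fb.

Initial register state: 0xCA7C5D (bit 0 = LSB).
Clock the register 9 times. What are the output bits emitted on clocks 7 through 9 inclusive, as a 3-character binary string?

reg_0 = 0xCA7C5D
clock 1: out=1, reg = 0xE53E2E
clock 2: out=0, reg = 0x729F17
clock 3: out=1, reg = 0x394F8B
clock 4: out=1, reg = 0x1CA7C5
clock 5: out=1, reg = 0x8E53E2
clock 6: out=0, reg = 0x4729F1
clock 7: out=1, reg = 0x2394F8
clock 8: out=0, reg = 0x91CA7C
clock 9: out=0, reg = 0x48E53E

100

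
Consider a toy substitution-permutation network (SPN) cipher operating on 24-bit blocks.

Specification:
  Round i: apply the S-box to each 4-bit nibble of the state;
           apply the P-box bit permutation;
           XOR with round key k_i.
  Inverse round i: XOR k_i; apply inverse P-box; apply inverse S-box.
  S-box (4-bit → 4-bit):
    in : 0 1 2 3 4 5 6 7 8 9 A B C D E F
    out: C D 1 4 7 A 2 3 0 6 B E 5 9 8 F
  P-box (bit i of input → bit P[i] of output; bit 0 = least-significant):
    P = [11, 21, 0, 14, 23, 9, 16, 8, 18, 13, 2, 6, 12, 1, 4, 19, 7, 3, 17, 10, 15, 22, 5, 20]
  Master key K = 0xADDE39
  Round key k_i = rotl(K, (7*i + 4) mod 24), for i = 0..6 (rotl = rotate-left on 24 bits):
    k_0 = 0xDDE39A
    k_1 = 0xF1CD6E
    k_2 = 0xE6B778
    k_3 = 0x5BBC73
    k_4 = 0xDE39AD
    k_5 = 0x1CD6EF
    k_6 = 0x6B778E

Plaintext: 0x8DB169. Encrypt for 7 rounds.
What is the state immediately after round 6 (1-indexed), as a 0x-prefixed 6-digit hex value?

s_0 = plaintext = 0x8DB169
s_1 = Round(s_0, k_0) = 0xF1E54D
s_2 = Round(s_1, k_1) = 0x2A238E
s_3 = Round(s_2, k_2) = 0xE663F4
s_4 = Round(s_3, k_3) = 0xEAB77C
s_5 = Round(s_4, k_4) = 0x421736
s_6 = Round(s_5, k_5) = 0x71665F
s_7 = Round(s_6, k_6) = 0x09980D

0x71665F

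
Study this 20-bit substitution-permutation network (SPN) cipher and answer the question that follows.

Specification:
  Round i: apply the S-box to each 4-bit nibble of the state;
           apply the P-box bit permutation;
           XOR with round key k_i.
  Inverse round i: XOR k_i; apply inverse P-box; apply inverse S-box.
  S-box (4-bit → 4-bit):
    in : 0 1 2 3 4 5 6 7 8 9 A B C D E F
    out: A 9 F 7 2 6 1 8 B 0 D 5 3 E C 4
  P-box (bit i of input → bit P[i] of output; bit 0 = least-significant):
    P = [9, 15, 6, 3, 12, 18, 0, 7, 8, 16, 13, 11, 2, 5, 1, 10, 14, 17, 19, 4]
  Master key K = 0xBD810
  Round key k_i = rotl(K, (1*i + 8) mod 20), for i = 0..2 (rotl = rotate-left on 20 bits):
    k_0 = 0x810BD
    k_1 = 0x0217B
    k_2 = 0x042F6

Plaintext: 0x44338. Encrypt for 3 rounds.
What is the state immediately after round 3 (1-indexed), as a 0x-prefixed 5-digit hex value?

s_0 = plaintext = 0x44338
s_1 = Round(s_0, k_0) = 0xFA394
s_2 = Round(s_1, k_1) = 0x9847D
s_3 = Round(s_2, k_2) = 0x1C61A

0x1C61A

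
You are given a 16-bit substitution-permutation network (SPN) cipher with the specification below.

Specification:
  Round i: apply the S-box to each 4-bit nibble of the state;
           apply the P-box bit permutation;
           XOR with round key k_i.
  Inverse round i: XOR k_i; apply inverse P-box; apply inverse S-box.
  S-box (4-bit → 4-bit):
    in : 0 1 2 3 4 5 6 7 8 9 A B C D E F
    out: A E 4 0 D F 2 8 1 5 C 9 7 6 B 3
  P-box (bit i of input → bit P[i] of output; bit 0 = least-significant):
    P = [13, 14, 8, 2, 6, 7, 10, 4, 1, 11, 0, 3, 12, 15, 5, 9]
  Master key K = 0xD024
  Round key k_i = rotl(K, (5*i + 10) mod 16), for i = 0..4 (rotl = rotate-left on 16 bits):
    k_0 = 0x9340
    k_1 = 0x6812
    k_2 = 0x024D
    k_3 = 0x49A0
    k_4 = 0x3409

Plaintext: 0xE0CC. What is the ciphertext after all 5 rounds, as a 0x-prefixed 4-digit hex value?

0x6881

s_0 = plaintext = 0xE0CC
s_1 = Round(s_0, k_0) = 0x6C88
s_2 = Round(s_1, k_1) = 0xC051
s_3 = Round(s_2, k_2) = 0xDFB1
s_4 = Round(s_3, k_3) = 0x80D6
s_5 = Round(s_4, k_4) = 0x6881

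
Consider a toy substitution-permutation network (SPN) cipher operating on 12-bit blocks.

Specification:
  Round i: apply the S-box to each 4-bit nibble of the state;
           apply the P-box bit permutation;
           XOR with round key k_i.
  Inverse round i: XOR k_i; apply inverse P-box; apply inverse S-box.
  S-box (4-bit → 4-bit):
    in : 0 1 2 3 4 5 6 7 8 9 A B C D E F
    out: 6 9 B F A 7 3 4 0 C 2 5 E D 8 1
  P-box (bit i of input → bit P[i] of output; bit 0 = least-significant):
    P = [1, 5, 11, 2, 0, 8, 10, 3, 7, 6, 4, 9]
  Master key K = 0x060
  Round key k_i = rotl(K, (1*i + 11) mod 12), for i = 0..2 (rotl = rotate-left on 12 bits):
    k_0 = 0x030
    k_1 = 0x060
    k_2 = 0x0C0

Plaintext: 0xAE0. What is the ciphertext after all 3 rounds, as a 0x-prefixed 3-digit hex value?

s_0 = plaintext = 0xAE0
s_1 = Round(s_0, k_0) = 0x858
s_2 = Round(s_1, k_1) = 0x561
s_3 = Round(s_2, k_2) = 0x117

0x117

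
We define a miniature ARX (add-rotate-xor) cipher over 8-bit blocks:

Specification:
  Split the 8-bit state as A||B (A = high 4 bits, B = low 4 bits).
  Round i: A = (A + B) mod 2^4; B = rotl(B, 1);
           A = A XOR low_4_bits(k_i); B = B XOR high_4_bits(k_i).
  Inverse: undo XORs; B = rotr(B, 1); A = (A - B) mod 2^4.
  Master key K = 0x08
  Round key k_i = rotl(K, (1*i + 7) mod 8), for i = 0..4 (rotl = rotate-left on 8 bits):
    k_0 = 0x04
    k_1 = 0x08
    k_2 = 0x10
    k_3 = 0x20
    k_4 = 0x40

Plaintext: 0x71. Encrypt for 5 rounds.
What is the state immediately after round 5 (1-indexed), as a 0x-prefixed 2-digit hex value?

s_0 = plaintext = 0x71
s_1 = Round(s_0, k_0) = 0xC2
s_2 = Round(s_1, k_1) = 0x64
s_3 = Round(s_2, k_2) = 0xA9
s_4 = Round(s_3, k_3) = 0x31
s_5 = Round(s_4, k_4) = 0x46

0x46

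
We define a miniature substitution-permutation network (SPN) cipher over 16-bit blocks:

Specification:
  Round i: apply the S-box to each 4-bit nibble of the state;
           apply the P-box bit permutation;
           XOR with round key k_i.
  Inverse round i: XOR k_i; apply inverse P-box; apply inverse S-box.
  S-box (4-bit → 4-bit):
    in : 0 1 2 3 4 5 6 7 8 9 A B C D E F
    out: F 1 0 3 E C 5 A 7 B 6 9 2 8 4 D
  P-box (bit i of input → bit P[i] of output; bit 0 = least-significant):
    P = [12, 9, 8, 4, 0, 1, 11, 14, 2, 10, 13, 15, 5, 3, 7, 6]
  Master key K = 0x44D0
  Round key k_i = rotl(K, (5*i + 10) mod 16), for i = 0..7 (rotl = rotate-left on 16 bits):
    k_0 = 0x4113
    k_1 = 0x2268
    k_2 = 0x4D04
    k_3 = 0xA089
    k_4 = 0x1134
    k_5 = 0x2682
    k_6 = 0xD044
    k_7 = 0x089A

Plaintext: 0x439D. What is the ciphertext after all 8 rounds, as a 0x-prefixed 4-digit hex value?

0xAA0F

s_0 = plaintext = 0x439D
s_1 = Round(s_0, k_0) = 0x05CC
s_2 = Round(s_1, k_1) = 0x8082
s_3 = Round(s_2, k_2) = 0xE1AB
s_4 = Round(s_3, k_3) = 0xB81F
s_5 = Round(s_4, k_4) = 0x2441
s_6 = Round(s_5, k_5) = 0xDA80
s_7 = Round(s_6, k_6) = 0xEF17
s_8 = Round(s_7, k_7) = 0xAA0F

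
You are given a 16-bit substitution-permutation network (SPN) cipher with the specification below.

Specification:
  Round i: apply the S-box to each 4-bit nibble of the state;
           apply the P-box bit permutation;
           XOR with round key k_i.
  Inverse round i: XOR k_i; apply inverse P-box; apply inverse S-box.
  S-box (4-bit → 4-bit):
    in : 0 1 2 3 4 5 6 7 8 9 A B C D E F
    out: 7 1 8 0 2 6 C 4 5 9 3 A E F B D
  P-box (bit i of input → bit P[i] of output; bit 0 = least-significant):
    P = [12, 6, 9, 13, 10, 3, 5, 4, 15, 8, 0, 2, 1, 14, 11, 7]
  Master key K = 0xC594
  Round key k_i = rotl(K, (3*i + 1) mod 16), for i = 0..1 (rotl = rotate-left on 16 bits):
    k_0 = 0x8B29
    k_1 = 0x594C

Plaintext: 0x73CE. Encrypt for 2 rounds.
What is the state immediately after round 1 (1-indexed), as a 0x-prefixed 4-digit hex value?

s_0 = plaintext = 0x73CE
s_1 = Round(s_0, k_0) = 0xB351
s_2 = Round(s_1, k_1) = 0x09E4

0xB351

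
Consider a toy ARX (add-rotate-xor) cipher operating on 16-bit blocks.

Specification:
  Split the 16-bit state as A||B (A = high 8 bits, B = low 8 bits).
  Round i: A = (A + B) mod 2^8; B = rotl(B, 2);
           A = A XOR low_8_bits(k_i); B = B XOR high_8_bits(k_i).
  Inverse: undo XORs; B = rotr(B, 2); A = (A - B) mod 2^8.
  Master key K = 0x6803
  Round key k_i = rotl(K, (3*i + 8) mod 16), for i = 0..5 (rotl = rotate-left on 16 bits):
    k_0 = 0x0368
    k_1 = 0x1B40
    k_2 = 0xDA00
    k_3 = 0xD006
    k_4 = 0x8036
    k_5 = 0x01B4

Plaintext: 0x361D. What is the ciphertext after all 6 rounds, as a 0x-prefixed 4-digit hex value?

s_0 = plaintext = 0x361D
s_1 = Round(s_0, k_0) = 0x3B77
s_2 = Round(s_1, k_1) = 0xF2C6
s_3 = Round(s_2, k_2) = 0xB8C1
s_4 = Round(s_3, k_3) = 0x7FD7
s_5 = Round(s_4, k_4) = 0x60DF
s_6 = Round(s_5, k_5) = 0x8B7E

0x8B7E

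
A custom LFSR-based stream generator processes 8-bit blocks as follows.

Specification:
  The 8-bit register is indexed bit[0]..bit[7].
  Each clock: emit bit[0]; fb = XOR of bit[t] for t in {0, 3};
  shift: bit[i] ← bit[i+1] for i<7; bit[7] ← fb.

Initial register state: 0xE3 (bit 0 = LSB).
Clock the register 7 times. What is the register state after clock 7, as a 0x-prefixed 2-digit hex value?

0x3F

reg_0 = 0xE3
clock 1: out=1, reg = 0xF1
clock 2: out=1, reg = 0xF8
clock 3: out=0, reg = 0xFC
clock 4: out=0, reg = 0xFE
clock 5: out=0, reg = 0xFF
clock 6: out=1, reg = 0x7F
clock 7: out=1, reg = 0x3F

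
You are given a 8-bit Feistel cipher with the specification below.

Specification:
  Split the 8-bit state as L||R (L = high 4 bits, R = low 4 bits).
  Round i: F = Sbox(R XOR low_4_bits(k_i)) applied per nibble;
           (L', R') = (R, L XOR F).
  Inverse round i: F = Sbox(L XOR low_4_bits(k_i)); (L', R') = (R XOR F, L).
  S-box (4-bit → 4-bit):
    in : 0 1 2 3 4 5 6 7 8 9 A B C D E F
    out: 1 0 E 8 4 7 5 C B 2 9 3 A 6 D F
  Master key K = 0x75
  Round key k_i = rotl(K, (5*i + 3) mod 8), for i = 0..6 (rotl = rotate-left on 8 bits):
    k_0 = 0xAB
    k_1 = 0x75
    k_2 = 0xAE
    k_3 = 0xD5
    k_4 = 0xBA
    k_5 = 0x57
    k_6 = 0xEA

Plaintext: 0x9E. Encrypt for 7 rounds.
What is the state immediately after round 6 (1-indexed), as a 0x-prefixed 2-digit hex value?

s_0 = plaintext = 0x9E
s_1 = Round(s_0, k_0) = 0xEE
s_2 = Round(s_1, k_1) = 0xED
s_3 = Round(s_2, k_2) = 0xD6
s_4 = Round(s_3, k_3) = 0x65
s_5 = Round(s_4, k_4) = 0x59
s_6 = Round(s_5, k_5) = 0x98
s_7 = Round(s_6, k_6) = 0x87

0x98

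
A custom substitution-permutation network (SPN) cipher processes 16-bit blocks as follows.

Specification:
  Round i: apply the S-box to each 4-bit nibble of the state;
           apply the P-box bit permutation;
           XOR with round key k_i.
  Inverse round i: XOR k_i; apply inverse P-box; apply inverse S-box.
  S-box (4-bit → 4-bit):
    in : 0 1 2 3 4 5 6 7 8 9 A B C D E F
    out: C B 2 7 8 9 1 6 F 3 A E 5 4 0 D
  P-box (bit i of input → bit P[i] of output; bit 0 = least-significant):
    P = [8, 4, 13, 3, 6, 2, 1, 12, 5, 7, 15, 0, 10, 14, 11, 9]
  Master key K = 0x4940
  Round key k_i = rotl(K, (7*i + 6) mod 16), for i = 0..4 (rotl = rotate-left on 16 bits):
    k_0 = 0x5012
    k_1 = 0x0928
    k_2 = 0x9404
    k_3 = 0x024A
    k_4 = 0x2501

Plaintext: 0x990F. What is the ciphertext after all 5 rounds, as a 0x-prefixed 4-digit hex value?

s_0 = plaintext = 0x990F
s_1 = Round(s_0, k_0) = 0x25B8
s_2 = Round(s_1, k_1) = 0x7817
s_3 = Round(s_2, k_2) = 0x6CF1
s_4 = Round(s_3, k_3) = 0x9730
s_5 = Round(s_4, k_4) = 0xC1CF

0xC1CF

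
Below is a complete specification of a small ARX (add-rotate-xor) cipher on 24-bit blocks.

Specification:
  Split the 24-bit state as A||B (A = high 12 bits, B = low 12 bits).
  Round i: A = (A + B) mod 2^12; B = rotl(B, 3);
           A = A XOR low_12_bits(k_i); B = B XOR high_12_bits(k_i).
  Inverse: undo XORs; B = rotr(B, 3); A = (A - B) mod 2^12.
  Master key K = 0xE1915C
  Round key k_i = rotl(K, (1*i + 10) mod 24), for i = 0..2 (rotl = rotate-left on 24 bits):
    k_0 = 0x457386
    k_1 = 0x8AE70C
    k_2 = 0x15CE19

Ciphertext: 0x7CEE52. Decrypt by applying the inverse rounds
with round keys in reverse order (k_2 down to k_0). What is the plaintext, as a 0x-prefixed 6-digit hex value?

s_0 = ciphertext = 0x7CEE52
s_1 = InvRound(s_0, k_2) = 0xBF6DE1
s_2 = InvRound(s_1, k_1) = 0xE51EA9
s_3 = InvRound(s_2, k_0) = 0x078D5F

0x078D5F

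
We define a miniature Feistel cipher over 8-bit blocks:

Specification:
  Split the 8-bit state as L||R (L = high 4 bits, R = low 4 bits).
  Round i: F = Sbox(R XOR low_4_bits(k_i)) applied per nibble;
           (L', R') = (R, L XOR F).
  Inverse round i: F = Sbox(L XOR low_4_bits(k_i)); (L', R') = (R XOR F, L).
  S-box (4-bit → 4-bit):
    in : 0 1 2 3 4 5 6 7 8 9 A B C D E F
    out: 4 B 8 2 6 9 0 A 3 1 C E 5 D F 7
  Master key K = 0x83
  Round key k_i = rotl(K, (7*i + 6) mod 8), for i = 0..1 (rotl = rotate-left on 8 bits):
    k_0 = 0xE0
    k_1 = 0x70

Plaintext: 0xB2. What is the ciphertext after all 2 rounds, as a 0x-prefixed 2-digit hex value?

s_0 = plaintext = 0xB2
s_1 = Round(s_0, k_0) = 0x23
s_2 = Round(s_1, k_1) = 0x30

0x30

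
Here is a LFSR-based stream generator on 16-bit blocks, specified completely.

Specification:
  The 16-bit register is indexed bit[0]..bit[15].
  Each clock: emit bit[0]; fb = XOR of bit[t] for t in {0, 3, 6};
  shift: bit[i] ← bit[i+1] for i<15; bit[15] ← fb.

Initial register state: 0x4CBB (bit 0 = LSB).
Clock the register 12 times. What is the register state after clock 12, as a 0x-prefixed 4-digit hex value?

reg_0 = 0x4CBB
clock 1: out=1, reg = 0x265D
clock 2: out=1, reg = 0x932E
clock 3: out=0, reg = 0xC997
clock 4: out=1, reg = 0xE4CB
clock 5: out=1, reg = 0xF265
clock 6: out=1, reg = 0x7932
clock 7: out=0, reg = 0x3C99
clock 8: out=1, reg = 0x1E4C
clock 9: out=0, reg = 0x0F26
clock 10: out=0, reg = 0x0793
clock 11: out=1, reg = 0x83C9
clock 12: out=1, reg = 0xC1E4

0xC1E4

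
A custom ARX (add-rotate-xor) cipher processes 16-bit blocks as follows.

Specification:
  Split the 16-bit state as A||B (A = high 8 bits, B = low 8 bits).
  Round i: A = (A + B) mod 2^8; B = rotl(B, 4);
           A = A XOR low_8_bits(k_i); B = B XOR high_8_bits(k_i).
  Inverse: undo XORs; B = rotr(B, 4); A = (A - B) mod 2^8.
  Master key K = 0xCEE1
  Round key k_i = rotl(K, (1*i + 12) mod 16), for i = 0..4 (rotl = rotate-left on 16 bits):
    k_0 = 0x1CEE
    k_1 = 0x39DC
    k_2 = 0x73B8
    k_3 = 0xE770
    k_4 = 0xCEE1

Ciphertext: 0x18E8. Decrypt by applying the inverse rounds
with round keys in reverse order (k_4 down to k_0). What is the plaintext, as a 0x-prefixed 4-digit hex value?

0x054A

s_0 = ciphertext = 0x18E8
s_1 = InvRound(s_0, k_4) = 0x9762
s_2 = InvRound(s_1, k_3) = 0x8F58
s_3 = InvRound(s_2, k_2) = 0x85B2
s_4 = InvRound(s_3, k_1) = 0xA1B8
s_5 = InvRound(s_4, k_0) = 0x054A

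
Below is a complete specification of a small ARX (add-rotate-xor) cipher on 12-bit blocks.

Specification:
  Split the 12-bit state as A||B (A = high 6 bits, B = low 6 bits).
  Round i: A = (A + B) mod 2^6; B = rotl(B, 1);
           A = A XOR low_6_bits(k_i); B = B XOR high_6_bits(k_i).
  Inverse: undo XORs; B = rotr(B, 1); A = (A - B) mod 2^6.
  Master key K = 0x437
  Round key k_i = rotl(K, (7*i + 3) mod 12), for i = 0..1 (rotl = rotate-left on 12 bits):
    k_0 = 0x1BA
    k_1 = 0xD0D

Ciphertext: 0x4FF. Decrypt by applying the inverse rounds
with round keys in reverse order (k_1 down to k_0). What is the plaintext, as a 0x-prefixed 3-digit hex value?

s_0 = ciphertext = 0x4FF
s_1 = InvRound(s_0, k_1) = 0xE65
s_2 = InvRound(s_1, k_0) = 0x4B1

0x4B1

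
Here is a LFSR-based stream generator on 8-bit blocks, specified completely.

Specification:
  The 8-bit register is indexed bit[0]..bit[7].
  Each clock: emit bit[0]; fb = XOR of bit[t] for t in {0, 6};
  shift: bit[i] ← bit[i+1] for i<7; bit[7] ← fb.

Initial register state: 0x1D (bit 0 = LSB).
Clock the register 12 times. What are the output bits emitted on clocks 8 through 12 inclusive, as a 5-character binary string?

reg_0 = 0x1D
clock 1: out=1, reg = 0x8E
clock 2: out=0, reg = 0x47
clock 3: out=1, reg = 0x23
clock 4: out=1, reg = 0x91
clock 5: out=1, reg = 0xC8
clock 6: out=0, reg = 0xE4
clock 7: out=0, reg = 0xF2
clock 8: out=0, reg = 0xF9
clock 9: out=1, reg = 0x7C
clock 10: out=0, reg = 0xBE
clock 11: out=0, reg = 0x5F
clock 12: out=1, reg = 0x2F

01001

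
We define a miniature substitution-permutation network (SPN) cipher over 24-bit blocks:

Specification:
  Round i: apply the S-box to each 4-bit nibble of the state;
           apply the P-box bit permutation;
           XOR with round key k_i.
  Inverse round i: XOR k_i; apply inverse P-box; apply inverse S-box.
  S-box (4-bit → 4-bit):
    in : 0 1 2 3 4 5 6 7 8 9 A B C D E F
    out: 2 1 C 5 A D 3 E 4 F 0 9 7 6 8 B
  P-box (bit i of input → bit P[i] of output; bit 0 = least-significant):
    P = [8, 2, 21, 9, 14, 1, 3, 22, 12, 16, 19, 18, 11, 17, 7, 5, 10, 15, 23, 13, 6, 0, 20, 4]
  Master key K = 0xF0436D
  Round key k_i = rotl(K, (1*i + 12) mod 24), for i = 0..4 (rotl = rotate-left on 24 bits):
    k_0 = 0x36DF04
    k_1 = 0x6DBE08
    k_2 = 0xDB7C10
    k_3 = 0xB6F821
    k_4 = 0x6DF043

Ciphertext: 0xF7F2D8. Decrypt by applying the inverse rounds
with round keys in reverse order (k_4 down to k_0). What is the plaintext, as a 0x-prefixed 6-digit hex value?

0x99B513

s_0 = ciphertext = 0xF7F2D8
s_1 = InvRound(s_0, k_4) = 0x78D8DE
s_2 = InvRound(s_1, k_3) = 0xF27270
s_3 = InvRound(s_2, k_2) = 0x11BDA2
s_4 = InvRound(s_3, k_1) = 0x8A2275
s_5 = InvRound(s_4, k_0) = 0x99B513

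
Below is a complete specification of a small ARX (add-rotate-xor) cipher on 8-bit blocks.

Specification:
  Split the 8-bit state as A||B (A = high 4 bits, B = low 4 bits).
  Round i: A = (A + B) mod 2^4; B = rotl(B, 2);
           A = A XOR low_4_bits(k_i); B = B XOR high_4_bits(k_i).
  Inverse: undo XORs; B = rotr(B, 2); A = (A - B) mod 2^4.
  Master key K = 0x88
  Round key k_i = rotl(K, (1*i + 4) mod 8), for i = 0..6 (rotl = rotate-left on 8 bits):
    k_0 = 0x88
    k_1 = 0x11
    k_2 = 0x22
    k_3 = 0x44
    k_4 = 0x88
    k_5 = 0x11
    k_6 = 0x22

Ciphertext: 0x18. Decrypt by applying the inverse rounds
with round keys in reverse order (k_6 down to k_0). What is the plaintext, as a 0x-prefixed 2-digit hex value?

s_0 = ciphertext = 0x18
s_1 = InvRound(s_0, k_6) = 0x9A
s_2 = InvRound(s_1, k_5) = 0xAE
s_3 = InvRound(s_2, k_4) = 0x99
s_4 = InvRound(s_3, k_3) = 0x67
s_5 = InvRound(s_4, k_2) = 0xF5
s_6 = InvRound(s_5, k_1) = 0xD1
s_7 = InvRound(s_6, k_0) = 0xF6

0xF6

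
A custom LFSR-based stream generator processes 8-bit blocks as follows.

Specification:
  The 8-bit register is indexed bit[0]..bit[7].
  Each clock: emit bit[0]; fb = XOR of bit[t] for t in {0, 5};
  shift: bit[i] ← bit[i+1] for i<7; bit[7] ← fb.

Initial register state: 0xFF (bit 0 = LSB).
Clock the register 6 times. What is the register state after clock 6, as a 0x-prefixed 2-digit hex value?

0xE3

reg_0 = 0xFF
clock 1: out=1, reg = 0x7F
clock 2: out=1, reg = 0x3F
clock 3: out=1, reg = 0x1F
clock 4: out=1, reg = 0x8F
clock 5: out=1, reg = 0xC7
clock 6: out=1, reg = 0xE3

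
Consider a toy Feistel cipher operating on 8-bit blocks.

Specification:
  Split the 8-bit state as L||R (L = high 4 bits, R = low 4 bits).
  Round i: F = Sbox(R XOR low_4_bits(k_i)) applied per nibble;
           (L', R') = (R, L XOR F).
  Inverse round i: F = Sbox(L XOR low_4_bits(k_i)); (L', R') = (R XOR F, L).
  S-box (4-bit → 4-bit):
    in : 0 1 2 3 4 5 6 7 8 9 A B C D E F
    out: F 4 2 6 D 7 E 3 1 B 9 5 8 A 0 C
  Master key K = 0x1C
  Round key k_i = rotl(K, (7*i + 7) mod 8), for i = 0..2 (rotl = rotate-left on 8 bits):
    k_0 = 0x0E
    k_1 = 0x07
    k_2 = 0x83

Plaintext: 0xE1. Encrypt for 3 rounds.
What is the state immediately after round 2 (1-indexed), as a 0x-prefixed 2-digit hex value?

0x26

s_0 = plaintext = 0xE1
s_1 = Round(s_0, k_0) = 0x12
s_2 = Round(s_1, k_1) = 0x26
s_3 = Round(s_2, k_2) = 0x65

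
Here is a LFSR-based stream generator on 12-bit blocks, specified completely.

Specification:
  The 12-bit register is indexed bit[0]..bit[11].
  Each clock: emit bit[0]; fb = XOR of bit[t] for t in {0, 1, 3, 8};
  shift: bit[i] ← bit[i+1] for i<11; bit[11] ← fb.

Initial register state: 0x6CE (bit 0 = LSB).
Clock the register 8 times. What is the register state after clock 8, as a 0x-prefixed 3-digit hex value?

reg_0 = 0x6CE
clock 1: out=0, reg = 0x367
clock 2: out=1, reg = 0x9B3
clock 3: out=1, reg = 0xCD9
clock 4: out=1, reg = 0x66C
clock 5: out=0, reg = 0xB36
clock 6: out=0, reg = 0x59B
clock 7: out=1, reg = 0x2CD
clock 8: out=1, reg = 0x166

0x166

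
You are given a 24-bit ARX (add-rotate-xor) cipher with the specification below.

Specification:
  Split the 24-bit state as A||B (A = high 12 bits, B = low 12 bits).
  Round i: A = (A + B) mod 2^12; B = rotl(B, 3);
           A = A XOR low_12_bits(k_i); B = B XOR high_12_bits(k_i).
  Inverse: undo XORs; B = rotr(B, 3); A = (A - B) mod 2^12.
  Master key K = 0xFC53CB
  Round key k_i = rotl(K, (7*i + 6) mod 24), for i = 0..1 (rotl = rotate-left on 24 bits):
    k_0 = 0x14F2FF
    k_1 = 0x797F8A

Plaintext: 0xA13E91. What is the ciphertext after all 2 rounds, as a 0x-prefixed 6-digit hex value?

s_0 = plaintext = 0xA13E91
s_1 = Round(s_0, k_0) = 0xA5B5C0
s_2 = Round(s_1, k_1) = 0xF91995

0xF91995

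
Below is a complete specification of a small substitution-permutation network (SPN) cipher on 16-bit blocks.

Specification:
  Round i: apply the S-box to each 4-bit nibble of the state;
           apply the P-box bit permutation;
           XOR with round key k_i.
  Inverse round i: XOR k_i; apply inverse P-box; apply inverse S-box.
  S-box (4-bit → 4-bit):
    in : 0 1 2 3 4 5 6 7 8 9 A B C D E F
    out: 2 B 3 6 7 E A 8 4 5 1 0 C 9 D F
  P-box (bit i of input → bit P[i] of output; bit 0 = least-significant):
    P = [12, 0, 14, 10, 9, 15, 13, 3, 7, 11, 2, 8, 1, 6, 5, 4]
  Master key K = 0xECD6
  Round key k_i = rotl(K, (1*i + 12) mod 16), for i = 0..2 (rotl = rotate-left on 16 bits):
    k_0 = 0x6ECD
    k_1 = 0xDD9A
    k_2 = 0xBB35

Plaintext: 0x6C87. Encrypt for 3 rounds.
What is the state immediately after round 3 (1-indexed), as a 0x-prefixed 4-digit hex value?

0x50BB

s_0 = plaintext = 0x6C87
s_1 = Round(s_0, k_0) = 0x4B99
s_2 = Round(s_1, k_1) = 0xAFF8
s_3 = Round(s_2, k_2) = 0x50BB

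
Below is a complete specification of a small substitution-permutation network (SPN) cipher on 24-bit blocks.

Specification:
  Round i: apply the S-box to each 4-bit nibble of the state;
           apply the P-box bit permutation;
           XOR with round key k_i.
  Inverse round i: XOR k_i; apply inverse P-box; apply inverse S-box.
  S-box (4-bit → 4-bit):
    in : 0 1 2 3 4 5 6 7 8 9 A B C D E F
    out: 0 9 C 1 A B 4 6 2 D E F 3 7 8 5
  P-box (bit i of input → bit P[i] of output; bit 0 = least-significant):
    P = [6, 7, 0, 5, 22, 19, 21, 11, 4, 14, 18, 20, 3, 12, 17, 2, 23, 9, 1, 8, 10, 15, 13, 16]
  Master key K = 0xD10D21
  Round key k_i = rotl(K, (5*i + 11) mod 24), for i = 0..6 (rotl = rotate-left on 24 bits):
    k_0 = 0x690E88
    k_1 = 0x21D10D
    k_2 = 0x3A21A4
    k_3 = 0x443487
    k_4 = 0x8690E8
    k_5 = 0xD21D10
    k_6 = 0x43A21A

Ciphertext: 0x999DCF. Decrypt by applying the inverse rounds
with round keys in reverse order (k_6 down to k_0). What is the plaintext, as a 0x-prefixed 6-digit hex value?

s_0 = ciphertext = 0x999DCF
s_1 = InvRound(s_0, k_6) = 0xF5A15D
s_2 = InvRound(s_1, k_5) = 0xB0B62F
s_3 = InvRound(s_2, k_4) = 0xF7226D
s_4 = InvRound(s_3, k_3) = 0x1DDE65
s_5 = InvRound(s_4, k_2) = 0xB4772D
s_6 = InvRound(s_5, k_1) = 0xBC020E
s_7 = InvRound(s_6, k_0) = 0x1FE218

0x1FE218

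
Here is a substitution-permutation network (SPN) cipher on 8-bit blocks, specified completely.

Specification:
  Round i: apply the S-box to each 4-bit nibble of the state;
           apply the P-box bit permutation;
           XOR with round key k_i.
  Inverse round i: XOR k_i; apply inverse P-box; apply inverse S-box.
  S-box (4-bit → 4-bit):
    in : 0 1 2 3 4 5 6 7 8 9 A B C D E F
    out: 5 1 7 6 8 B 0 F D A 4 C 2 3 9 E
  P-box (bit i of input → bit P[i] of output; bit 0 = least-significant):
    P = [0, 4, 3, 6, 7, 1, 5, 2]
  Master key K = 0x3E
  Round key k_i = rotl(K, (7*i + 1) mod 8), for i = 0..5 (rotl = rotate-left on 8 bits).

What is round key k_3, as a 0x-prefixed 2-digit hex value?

0x8F

K = 0x3E
k_0 = rotl(K, (7*0+1) mod 8) = rotl(K, 1) = 0x7C
k_1 = rotl(K, (7*1+1) mod 8) = rotl(K, 0) = 0x3E
k_2 = rotl(K, (7*2+1) mod 8) = rotl(K, 7) = 0x1F
k_3 = rotl(K, (7*3+1) mod 8) = rotl(K, 6) = 0x8F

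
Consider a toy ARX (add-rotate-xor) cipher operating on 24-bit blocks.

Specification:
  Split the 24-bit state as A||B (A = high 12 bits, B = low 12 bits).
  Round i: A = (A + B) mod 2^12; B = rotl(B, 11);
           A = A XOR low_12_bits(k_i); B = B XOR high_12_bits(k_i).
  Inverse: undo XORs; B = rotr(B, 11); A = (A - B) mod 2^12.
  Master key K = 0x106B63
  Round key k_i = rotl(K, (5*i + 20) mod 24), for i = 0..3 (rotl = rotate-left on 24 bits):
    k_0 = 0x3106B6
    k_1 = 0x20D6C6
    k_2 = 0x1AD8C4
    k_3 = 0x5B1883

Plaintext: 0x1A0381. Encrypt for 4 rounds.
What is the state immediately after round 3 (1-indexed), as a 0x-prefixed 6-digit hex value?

s_0 = plaintext = 0x1A0381
s_1 = Round(s_0, k_0) = 0x397AD0
s_2 = Round(s_1, k_1) = 0x8A1765
s_3 = Round(s_2, k_2) = 0x8C2A1F
s_4 = Round(s_3, k_3) = 0xA628BE

0x8C2A1F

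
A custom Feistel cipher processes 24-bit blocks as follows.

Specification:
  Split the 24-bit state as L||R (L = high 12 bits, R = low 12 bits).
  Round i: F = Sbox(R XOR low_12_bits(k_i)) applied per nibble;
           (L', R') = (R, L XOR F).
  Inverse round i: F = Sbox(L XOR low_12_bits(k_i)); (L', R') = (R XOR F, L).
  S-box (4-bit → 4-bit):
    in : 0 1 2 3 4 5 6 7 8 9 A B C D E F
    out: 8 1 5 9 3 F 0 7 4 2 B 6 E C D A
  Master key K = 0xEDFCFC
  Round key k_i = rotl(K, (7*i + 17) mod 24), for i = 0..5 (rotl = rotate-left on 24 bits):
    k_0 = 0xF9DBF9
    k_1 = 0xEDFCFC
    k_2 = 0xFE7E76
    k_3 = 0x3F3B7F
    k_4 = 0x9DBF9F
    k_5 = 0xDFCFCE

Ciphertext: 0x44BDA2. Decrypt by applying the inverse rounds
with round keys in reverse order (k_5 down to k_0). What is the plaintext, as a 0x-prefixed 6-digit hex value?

s_0 = ciphertext = 0x44BDA2
s_1 = InvRound(s_0, k_5) = 0xBED44B
s_2 = InvRound(s_1, k_4) = 0x73EBED
s_3 = InvRound(s_2, k_3) = 0x5DC73E
s_4 = InvRound(s_3, k_2) = 0x1855DC
s_5 = InvRound(s_4, k_1) = 0x9AE185
s_6 = InvRound(s_5, k_0) = 0x4729AE

0x4729AE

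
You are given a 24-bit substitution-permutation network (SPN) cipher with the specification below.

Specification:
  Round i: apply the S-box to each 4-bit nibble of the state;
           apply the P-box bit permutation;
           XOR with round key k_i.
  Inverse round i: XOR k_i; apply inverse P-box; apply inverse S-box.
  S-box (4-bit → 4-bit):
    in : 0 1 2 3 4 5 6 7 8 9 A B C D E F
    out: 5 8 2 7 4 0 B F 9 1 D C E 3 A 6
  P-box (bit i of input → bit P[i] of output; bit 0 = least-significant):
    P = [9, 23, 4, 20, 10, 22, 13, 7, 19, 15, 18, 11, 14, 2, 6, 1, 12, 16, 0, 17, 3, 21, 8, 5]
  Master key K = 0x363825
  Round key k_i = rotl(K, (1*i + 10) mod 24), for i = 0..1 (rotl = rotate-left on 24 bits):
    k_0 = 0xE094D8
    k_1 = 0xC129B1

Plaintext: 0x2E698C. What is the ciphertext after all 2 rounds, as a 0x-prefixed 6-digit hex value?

0x5F49B4

s_0 = plaintext = 0x2E698C
s_1 = Round(s_0, k_0) = 0x5BD04E
s_2 = Round(s_1, k_1) = 0x5F49B4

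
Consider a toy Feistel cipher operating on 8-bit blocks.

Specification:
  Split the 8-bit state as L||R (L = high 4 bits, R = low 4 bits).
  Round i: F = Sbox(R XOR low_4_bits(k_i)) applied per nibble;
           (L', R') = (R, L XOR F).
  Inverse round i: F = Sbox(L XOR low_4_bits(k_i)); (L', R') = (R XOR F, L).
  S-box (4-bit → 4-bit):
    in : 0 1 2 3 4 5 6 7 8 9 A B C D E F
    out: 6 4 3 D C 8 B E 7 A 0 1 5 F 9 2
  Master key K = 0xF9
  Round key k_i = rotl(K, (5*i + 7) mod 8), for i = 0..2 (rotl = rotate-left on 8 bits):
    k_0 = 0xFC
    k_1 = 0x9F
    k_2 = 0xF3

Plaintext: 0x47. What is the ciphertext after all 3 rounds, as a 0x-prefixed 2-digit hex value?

0x79

s_0 = plaintext = 0x47
s_1 = Round(s_0, k_0) = 0x75
s_2 = Round(s_1, k_1) = 0x57
s_3 = Round(s_2, k_2) = 0x79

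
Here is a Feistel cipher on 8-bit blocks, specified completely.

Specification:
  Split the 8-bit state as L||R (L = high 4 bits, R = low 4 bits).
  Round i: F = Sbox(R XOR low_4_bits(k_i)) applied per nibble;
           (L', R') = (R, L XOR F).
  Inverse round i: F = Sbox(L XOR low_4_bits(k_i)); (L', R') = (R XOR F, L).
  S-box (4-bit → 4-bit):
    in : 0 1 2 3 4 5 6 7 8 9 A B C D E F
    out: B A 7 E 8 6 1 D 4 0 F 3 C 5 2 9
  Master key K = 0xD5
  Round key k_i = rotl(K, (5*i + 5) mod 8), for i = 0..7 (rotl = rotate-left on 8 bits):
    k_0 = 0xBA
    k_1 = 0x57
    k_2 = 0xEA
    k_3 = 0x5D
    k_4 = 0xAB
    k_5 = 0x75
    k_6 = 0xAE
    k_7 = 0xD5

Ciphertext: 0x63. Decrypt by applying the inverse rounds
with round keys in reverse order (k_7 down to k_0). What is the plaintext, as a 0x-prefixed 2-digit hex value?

0xB8

s_0 = ciphertext = 0x63
s_1 = InvRound(s_0, k_7) = 0xD6
s_2 = InvRound(s_1, k_6) = 0x8D
s_3 = InvRound(s_2, k_5) = 0x88
s_4 = InvRound(s_3, k_4) = 0x68
s_5 = InvRound(s_4, k_3) = 0xB6
s_6 = InvRound(s_5, k_2) = 0xCB
s_7 = InvRound(s_6, k_1) = 0x8C
s_8 = InvRound(s_7, k_0) = 0xB8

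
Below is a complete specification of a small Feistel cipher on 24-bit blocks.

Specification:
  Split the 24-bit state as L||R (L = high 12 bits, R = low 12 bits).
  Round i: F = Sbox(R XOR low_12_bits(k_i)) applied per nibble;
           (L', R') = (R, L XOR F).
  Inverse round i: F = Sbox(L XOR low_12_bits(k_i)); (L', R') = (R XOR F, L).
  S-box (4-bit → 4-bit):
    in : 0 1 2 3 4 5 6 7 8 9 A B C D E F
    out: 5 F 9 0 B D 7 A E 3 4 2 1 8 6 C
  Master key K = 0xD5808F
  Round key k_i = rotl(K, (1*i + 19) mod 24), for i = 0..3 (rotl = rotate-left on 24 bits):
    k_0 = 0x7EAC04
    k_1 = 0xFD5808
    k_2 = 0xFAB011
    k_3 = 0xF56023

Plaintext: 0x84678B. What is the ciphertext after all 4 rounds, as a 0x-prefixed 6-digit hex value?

0xC2AF91

s_0 = plaintext = 0x84678B
s_1 = Round(s_0, k_0) = 0x78BAAA
s_2 = Round(s_1, k_1) = 0xAAAEC2
s_3 = Round(s_2, k_2) = 0xEC2C2A
s_4 = Round(s_3, k_3) = 0xC2AF91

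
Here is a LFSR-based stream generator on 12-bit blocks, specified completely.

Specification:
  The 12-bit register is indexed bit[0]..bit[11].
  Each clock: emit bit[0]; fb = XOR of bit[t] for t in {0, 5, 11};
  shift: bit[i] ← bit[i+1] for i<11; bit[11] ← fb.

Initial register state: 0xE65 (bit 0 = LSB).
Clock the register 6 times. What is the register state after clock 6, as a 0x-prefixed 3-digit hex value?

0x379

reg_0 = 0xE65
clock 1: out=1, reg = 0xF32
clock 2: out=0, reg = 0x799
clock 3: out=1, reg = 0xBCC
clock 4: out=0, reg = 0xDE6
clock 5: out=0, reg = 0x6F3
clock 6: out=1, reg = 0x379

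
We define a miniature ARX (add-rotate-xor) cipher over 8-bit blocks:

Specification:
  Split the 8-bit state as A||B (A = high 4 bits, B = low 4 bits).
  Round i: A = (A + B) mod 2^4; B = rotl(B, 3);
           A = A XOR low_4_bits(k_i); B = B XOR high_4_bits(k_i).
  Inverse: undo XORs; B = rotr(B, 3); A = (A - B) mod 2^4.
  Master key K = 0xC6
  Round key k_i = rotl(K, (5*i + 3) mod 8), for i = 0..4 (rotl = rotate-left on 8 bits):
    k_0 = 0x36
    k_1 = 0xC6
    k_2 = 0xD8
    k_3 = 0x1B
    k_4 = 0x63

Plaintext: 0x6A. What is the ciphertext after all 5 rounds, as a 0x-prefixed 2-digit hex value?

s_0 = plaintext = 0x6A
s_1 = Round(s_0, k_0) = 0x66
s_2 = Round(s_1, k_1) = 0xAF
s_3 = Round(s_2, k_2) = 0x12
s_4 = Round(s_3, k_3) = 0x80
s_5 = Round(s_4, k_4) = 0xB6

0xB6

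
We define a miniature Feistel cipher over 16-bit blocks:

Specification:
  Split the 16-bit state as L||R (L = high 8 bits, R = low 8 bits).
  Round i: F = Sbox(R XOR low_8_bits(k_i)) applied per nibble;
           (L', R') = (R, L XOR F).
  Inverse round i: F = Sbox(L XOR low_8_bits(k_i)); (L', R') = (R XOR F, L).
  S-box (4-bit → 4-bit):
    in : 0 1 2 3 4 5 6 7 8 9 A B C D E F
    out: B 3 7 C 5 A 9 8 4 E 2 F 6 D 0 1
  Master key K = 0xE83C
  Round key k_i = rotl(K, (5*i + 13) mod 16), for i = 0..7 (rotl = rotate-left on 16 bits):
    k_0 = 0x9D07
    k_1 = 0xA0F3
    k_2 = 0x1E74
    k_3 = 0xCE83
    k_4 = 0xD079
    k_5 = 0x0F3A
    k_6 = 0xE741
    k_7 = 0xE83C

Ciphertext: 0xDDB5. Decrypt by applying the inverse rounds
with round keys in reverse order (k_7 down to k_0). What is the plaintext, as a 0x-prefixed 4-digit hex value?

s_0 = ciphertext = 0xDDB5
s_1 = InvRound(s_0, k_7) = 0xB6DD
s_2 = InvRound(s_1, k_6) = 0xC5B6
s_3 = InvRound(s_2, k_5) = 0xA7C5
s_4 = InvRound(s_3, k_4) = 0x15A7
s_5 = InvRound(s_4, k_3) = 0x4E15
s_6 = InvRound(s_5, k_2) = 0xD74E
s_7 = InvRound(s_6, k_1) = 0x3BD7
s_8 = InvRound(s_7, k_0) = 0x113B

0x113B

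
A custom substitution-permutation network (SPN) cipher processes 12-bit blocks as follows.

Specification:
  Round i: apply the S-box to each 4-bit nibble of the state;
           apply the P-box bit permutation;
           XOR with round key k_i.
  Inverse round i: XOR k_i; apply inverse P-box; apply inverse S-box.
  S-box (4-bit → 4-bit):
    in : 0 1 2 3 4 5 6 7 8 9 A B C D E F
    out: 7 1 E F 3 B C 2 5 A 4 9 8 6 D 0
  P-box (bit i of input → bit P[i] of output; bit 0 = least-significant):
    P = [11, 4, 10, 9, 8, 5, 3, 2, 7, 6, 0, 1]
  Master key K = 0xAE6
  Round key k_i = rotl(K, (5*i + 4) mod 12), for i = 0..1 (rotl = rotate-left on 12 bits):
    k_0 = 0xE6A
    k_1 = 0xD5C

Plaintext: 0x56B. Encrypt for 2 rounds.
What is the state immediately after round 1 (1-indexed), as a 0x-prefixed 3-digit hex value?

0x4A4

s_0 = plaintext = 0x56B
s_1 = Round(s_0, k_0) = 0x4A4
s_2 = Round(s_1, k_1) = 0x584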